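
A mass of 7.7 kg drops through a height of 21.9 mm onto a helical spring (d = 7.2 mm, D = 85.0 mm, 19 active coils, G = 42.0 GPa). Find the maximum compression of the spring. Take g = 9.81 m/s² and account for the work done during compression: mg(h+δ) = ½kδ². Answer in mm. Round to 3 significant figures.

144 mm

k = Gd⁴/(8D³N_a) = (42.0×10³)(7.2⁴)/(8·85.0³·19) = 1.2091 N/mm
W = mg = 7.7 × 9.81 = 75.537 N
½kδ² − Wδ − Wh = 0 → δ = (W + √(W² + 2kWh))/k
δ = (75.537 + √(5705.8 + 4000.49))/1.2091 = (75.537 + 98.521)/1.2091 = 143.95 mm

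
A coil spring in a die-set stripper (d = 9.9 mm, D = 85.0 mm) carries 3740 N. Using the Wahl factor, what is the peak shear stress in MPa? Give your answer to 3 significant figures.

Spring index C = D/d = 85.0/9.9 = 8.5859
K_W = (4C−1)/(4C−4) + 0.615/C = 33.343/30.343 + 0.0716 = 1.1705
τ₀ = 8FD/(πd³) = 8·3740·85.0/(π·9.9³) = 2.5432e+06/3048.3 = 834.31 MPa
τ_max = K·τ₀ = 1.1705 × 834.31 = 976.55 MPa

977 MPa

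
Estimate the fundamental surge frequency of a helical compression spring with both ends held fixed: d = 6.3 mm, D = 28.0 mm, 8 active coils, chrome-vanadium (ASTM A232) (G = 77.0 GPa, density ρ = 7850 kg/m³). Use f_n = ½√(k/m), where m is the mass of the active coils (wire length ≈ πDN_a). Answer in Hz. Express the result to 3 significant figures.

k = Gd⁴/(8D³N_a) = (77.0×10³)(6.3⁴)/(8·28.0³·8) = 86.337 N/mm = 86337 N/m
Wire length L = πDN_a = π·28.0·8 = 703.72 mm
m = ρ·(πd²/4)·L = 7850 × 31.172×10⁻⁶ m² × 0.70372 m = 0.1722 kg
f_n = ½√(k/m) = 0.5·√(86337/0.1722) = 0.5·√(5.0137e+05) = 354.04 Hz

354 Hz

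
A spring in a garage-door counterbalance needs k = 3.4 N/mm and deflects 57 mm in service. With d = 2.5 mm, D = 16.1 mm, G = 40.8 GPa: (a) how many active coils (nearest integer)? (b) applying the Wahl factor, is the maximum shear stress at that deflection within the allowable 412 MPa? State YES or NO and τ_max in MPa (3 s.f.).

N_a = Gd⁴/(8D³k) = (40.8×10³)(2.5⁴)/(8·16.1³·3.4) = 14.04 → N_a = 14
Actual rate k = Gd⁴/(8D³·14) = 3.4098 N/mm
Working load F = kδ = 3.4098·57 = 194.36 N
C = 16.1/2.5 = 6.4400; K_W = (4C−1)/(4C−4)+0.615/C = 1.2334
τ_max = K_W·8FD/(πd³) = 1.2334·509.97 = 628.98 MPa
τ_max > 412 MPa → exceeds allowable

(a) 14 coils; (b) NO, τ_max = 629 MPa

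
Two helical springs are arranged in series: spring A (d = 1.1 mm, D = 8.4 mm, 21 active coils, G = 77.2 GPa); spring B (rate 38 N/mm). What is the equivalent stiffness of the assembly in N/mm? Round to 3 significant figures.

1.10 N/mm

k_A = Gd⁴/(8D³N_a) = (77.2×10³)(1.1⁴)/(8·8.4³·21) = 1.1351 N/mm
Series: 1/k_eq = 1/1.1351 + 1/38 = 0.90728; k_eq = 1.1022 N/mm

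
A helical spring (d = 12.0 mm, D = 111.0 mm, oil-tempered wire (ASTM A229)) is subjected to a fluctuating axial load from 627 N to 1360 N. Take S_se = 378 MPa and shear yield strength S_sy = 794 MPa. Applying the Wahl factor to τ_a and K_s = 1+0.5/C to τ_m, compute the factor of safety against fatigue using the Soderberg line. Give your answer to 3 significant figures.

2.50

C = D/d = 111.0/12.0 = 9.2500; K_W = (4C−1)/(4C−4)+0.615/C = 1.1574; K_s = 1+0.5/C = 1.0541
F_a = (F_max−F_min)/2 = 366.5 N; F_m = (F_max+F_min)/2 = 993.5 N
τ_a = K_W·8F_aD/(πd³) = 1.1574 × 59.951 = 69.387 MPa
τ_m = K_s·8F_mD/(πd³) = 1.0541 × 162.51 = 171.3 MPa
Soderberg: 1/n_f = τ_a/S_se + τ_m/S_sy = 69.387/378 + 171.3/794 = 0.18356 + 0.21574 = 0.3993
n_f = 1/0.3993 = 2.504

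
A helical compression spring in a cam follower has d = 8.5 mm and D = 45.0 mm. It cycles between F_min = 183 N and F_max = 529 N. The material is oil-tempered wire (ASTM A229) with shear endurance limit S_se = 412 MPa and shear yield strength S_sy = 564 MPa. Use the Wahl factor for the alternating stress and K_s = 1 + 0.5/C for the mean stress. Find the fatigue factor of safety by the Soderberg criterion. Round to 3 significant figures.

4.35

C = D/d = 45.0/8.5 = 5.2941; K_W = (4C−1)/(4C−4)+0.615/C = 1.2908; K_s = 1+0.5/C = 1.0944
F_a = (F_max−F_min)/2 = 173 N; F_m = (F_max+F_min)/2 = 356 N
τ_a = K_W·8F_aD/(πd³) = 1.2908 × 32.281 = 41.669 MPa
τ_m = K_s·8F_mD/(πd³) = 1.0944 × 66.427 = 72.701 MPa
Soderberg: 1/n_f = τ_a/S_se + τ_m/S_sy = 41.669/412 + 72.701/564 = 0.10114 + 0.12890 = 0.23004
n_f = 1/0.23004 = 4.347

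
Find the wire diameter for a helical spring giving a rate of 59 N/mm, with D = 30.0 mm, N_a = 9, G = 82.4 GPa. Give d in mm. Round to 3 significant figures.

6.11 mm

d = (8D³N_a·k / G)^(1/4) = (8·30.0³·9·59 / (82.4×10³))^0.25
  = (1391.9)^0.25 = 6.1081 mm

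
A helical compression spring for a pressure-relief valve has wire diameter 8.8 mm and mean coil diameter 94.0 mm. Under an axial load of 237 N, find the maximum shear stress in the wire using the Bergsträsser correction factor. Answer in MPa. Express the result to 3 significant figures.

93.7 MPa

Spring index C = D/d = 94.0/8.8 = 10.6818
K_B = (4C+2)/(4C−3) = 44.727/39.727 = 1.1259
τ₀ = 8FD/(πd³) = 8·237·94.0/(π·8.8³) = 178224/2140.9 = 83.247 MPa
τ_max = K·τ₀ = 1.1259 × 83.247 = 93.724 MPa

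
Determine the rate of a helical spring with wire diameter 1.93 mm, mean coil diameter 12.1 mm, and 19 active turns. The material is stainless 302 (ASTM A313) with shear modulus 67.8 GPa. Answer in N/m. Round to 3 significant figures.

k = Gd⁴/(8D³N_a) = (67.8×10³ × 1.93⁴) / (8 × 12.1³ × 19)
  = 940717 / 269277 = 3.4935 N/mm = 3493.5 N/m

3490 N/m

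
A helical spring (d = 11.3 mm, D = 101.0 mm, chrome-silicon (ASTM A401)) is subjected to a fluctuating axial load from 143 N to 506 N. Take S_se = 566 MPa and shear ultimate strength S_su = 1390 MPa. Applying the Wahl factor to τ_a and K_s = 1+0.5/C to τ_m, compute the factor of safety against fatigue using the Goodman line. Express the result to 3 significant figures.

9.06

C = D/d = 101.0/11.3 = 8.9381; K_W = (4C−1)/(4C−4)+0.615/C = 1.1633; K_s = 1+0.5/C = 1.0559
F_a = (F_max−F_min)/2 = 181.5 N; F_m = (F_max+F_min)/2 = 324.5 N
τ_a = K_W·8F_aD/(πd³) = 1.1633 × 32.352 = 37.635 MPa
τ_m = K_s·8F_mD/(πd³) = 1.0559 × 57.842 = 61.077 MPa
Goodman: 1/n_f = τ_a/S_se + τ_m/S_su = 37.635/566 + 61.077/1390 = 0.06649 + 0.04394 = 0.11043
n_f = 1/0.11043 = 9.055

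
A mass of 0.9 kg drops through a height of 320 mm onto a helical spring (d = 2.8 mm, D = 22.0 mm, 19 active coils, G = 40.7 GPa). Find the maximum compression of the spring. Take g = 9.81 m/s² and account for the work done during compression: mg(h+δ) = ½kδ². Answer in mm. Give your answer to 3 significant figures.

66.4 mm

k = Gd⁴/(8D³N_a) = (40.7×10³)(2.8⁴)/(8·22.0³·19) = 1.5457 N/mm
W = mg = 0.9 × 9.81 = 8.829 N
½kδ² − Wδ − Wh = 0 → δ = (W + √(W² + 2kWh))/k
δ = (8.829 + √(77.951 + 8733.86))/1.5457 = (8.829 + 93.871)/1.5457 = 66.444 mm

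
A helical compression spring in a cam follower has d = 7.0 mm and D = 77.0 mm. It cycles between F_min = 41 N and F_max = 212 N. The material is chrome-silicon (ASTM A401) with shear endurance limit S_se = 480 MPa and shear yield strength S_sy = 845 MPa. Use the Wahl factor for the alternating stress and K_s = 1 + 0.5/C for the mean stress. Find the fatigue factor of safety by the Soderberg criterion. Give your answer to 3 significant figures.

4.89

C = D/d = 77.0/7.0 = 11.0000; K_W = (4C−1)/(4C−4)+0.615/C = 1.1309; K_s = 1+0.5/C = 1.0455
F_a = (F_max−F_min)/2 = 85.5 N; F_m = (F_max+F_min)/2 = 126.5 N
τ_a = K_W·8F_aD/(πd³) = 1.1309 × 48.877 = 55.275 MPa
τ_m = K_s·8F_mD/(πd³) = 1.0455 × 72.315 = 75.602 MPa
Soderberg: 1/n_f = τ_a/S_se + τ_m/S_sy = 55.275/480 + 75.602/845 = 0.11516 + 0.08947 = 0.20463
n_f = 1/0.20463 = 4.887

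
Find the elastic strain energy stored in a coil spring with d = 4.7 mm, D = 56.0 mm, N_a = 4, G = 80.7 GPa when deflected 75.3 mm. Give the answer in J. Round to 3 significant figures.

19.9 J

k = Gd⁴/(8D³N_a) = (80.7×10³)(4.7⁴)/(8·56.0³·4) = 7.0073 N/mm
U = ½kδ² = 0.5 × 7.0073 × 75.3² = 19866 N·mm = 19.866 J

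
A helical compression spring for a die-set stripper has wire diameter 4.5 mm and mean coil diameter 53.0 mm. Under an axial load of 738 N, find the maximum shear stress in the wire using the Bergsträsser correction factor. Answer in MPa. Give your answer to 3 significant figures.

Spring index C = D/d = 53.0/4.5 = 11.7778
K_B = (4C+2)/(4C−3) = 49.111/44.111 = 1.1134
τ₀ = 8FD/(πd³) = 8·738·53.0/(π·4.5³) = 312912/286.28 = 1093 MPa
τ_max = K·τ₀ = 1.1134 × 1093 = 1216.9 MPa

1220 MPa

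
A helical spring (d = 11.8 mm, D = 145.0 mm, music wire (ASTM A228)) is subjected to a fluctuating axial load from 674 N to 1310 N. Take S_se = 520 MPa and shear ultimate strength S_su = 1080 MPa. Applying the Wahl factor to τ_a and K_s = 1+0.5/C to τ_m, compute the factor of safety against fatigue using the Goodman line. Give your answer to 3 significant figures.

2.72

C = D/d = 145.0/11.8 = 12.2881; K_W = (4C−1)/(4C−4)+0.615/C = 1.1165; K_s = 1+0.5/C = 1.0407
F_a = (F_max−F_min)/2 = 318 N; F_m = (F_max+F_min)/2 = 992 N
τ_a = K_W·8F_aD/(πd³) = 1.1165 × 71.464 = 79.789 MPa
τ_m = K_s·8F_mD/(πd³) = 1.0407 × 222.93 = 232 MPa
Goodman: 1/n_f = τ_a/S_se + τ_m/S_su = 79.789/520 + 232/1080 = 0.15344 + 0.21482 = 0.36826
n_f = 1/0.36826 = 2.715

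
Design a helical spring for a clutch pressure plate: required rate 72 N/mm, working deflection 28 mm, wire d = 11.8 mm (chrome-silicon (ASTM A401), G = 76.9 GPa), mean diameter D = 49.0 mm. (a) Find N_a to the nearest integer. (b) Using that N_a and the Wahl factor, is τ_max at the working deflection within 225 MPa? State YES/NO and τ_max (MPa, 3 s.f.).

N_a = Gd⁴/(8D³k) = (76.9×10³)(11.8⁴)/(8·49.0³·72) = 22 → N_a = 22
Actual rate k = Gd⁴/(8D³·22) = 72.003 N/mm
Working load F = kδ = 72.003·28 = 2016.1 N
C = 49.0/11.8 = 4.1525; K_W = (4C−1)/(4C−4)+0.615/C = 1.3860
τ_max = K_W·8FD/(πd³) = 1.3860·153.11 = 212.21 MPa
τ_max ≤ 225 MPa → acceptable

(a) 22 coils; (b) YES, τ_max = 212 MPa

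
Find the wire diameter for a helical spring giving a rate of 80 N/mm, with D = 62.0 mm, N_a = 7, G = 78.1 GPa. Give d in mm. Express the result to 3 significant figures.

d = (8D³N_a·k / G)^(1/4) = (8·62.0³·7·80 / (78.1×10³))^0.25
  = (13671)^0.25 = 10.8131 mm

10.8 mm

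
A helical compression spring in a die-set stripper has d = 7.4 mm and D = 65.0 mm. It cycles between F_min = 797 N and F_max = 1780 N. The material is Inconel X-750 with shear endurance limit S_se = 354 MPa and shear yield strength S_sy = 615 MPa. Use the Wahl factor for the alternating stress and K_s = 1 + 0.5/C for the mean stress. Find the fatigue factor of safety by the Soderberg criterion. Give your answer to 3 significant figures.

0.639

C = D/d = 65.0/7.4 = 8.7838; K_W = (4C−1)/(4C−4)+0.615/C = 1.1664; K_s = 1+0.5/C = 1.0569
F_a = (F_max−F_min)/2 = 491.5 N; F_m = (F_max+F_min)/2 = 1288.5 N
τ_a = K_W·8F_aD/(πd³) = 1.1664 × 200.76 = 234.16 MPa
τ_m = K_s·8F_mD/(πd³) = 1.0569 × 526.31 = 556.27 MPa
Soderberg: 1/n_f = τ_a/S_se + τ_m/S_sy = 234.16/354 + 556.27/615 = 0.66148 + 0.90451 = 1.566
n_f = 1/1.566 = 0.6386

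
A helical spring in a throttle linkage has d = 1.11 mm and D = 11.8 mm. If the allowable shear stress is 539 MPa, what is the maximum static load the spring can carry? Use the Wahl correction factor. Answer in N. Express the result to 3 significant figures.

21.6 N

C = D/d = 11.8/1.11 = 10.6306
K_W = (4C−1)/(4C−4) + 0.615/C = 41.523/38.523 + 0.0579 = 1.1357
τ_max = K·8FD/(πd³) → F_max = τ_allow·πd³/(8DK)
F_max = 539·π·1.11³/(8·11.8·1.1357) = 2315.8/107.21 = 21.6 N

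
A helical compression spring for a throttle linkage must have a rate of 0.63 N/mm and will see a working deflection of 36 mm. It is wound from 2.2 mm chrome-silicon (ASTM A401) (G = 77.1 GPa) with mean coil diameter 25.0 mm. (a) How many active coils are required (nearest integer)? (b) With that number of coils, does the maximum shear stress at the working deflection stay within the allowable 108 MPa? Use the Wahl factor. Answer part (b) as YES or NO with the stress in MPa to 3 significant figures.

N_a = Gd⁴/(8D³k) = (77.1×10³)(2.2⁴)/(8·25.0³·0.63) = 22.93 → N_a = 23
Actual rate k = Gd⁴/(8D³·23) = 0.62821 N/mm
Working load F = kδ = 0.62821·36 = 22.616 N
C = 25.0/2.2 = 11.3636; K_W = (4C−1)/(4C−4)+0.615/C = 1.1265
τ_max = K_W·8FD/(πd³) = 1.1265·135.21 = 152.32 MPa
τ_max > 108 MPa → exceeds allowable

(a) 23 coils; (b) NO, τ_max = 152 MPa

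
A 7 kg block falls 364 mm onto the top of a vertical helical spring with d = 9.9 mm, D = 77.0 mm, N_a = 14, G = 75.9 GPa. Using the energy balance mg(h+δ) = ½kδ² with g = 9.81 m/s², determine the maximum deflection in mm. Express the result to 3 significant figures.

64.2 mm

k = Gd⁴/(8D³N_a) = (75.9×10³)(9.9⁴)/(8·77.0³·14) = 14.259 N/mm
W = mg = 7 × 9.81 = 68.67 N
½kδ² − Wδ − Wh = 0 → δ = (W + √(W² + 2kWh))/k
δ = (68.67 + √(4715.6 + 712838))/14.259 = (68.67 + 847.09)/14.259 = 64.222 mm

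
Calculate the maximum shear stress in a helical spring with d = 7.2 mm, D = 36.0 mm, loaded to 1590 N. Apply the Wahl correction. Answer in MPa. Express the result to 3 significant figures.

Spring index C = D/d = 36.0/7.2 = 5.0000
K_W = (4C−1)/(4C−4) + 0.615/C = 19.000/16.000 + 0.1230 = 1.3105
τ₀ = 8FD/(πd³) = 8·1590·36.0/(π·7.2³) = 457920/1172.6 = 390.52 MPa
τ_max = K·τ₀ = 1.3105 × 390.52 = 511.78 MPa

512 MPa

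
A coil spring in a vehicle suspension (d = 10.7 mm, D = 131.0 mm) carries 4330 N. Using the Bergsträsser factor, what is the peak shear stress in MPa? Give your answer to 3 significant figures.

1310 MPa

Spring index C = D/d = 131.0/10.7 = 12.2430
K_B = (4C+2)/(4C−3) = 50.972/45.972 = 1.1088
τ₀ = 8FD/(πd³) = 8·4330·131.0/(π·10.7³) = 4.53784e+06/3848.6 = 1179.1 MPa
τ_max = K·τ₀ = 1.1088 × 1179.1 = 1307.3 MPa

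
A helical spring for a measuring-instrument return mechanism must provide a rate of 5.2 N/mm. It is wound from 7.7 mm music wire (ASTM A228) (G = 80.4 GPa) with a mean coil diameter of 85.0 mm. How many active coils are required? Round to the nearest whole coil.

11

N_a = Gd⁴/(8D³k) = (80.4×10³ × 7.7⁴)/(8 × 85.0³ × 5.2)
    = 2.8263e+08 / 2.55476e+07 = 11.06 → 11 coils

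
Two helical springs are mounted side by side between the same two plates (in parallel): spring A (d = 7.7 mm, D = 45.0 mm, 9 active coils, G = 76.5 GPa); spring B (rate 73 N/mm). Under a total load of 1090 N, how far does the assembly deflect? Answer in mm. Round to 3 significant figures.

k_A = Gd⁴/(8D³N_a) = (76.5×10³)(7.7⁴)/(8·45.0³·9) = 40.988 N/mm
Parallel: k_eq = 40.988 + 73 = 113.99 N/mm
δ = F/k_eq = 1090/113.99 = 9.5624 mm

9.56 mm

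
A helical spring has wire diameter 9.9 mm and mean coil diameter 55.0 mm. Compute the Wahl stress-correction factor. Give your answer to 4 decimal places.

1.2753

C = D/d = 55.0/9.9 = 5.5556
K_W = (4C−1)/(4C−4) + 0.615/C = 21.222/18.222 + 0.1107 = 1.2753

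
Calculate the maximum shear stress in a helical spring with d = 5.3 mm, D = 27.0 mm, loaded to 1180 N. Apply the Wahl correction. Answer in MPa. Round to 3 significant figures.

711 MPa

Spring index C = D/d = 27.0/5.3 = 5.0943
K_W = (4C−1)/(4C−4) + 0.615/C = 19.377/16.377 + 0.1207 = 1.3039
τ₀ = 8FD/(πd³) = 8·1180·27.0/(π·5.3³) = 254880/467.71 = 544.95 MPa
τ_max = K·τ₀ = 1.3039 × 544.95 = 710.56 MPa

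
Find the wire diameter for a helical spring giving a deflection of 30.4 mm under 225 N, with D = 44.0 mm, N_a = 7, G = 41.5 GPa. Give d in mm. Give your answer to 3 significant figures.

Required rate k = F/δ = 225/30.4 = 7.4013 N/mm
d = (8D³N_a·k / G)^(1/4) = (8·44.0³·7·7.4013 / (41.5×10³))^0.25
  = (850.76)^0.25 = 5.4007 mm

5.40 mm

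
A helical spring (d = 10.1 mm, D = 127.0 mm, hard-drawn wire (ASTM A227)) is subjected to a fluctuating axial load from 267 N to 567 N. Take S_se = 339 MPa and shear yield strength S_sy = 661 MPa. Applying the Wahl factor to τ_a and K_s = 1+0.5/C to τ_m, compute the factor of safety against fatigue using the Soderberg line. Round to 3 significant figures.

C = D/d = 127.0/10.1 = 12.5743; K_W = (4C−1)/(4C−4)+0.615/C = 1.1137; K_s = 1+0.5/C = 1.0398
F_a = (F_max−F_min)/2 = 150 N; F_m = (F_max+F_min)/2 = 417 N
τ_a = K_W·8F_aD/(πd³) = 1.1137 × 47.084 = 52.438 MPa
τ_m = K_s·8F_mD/(πd³) = 1.0398 × 130.89 = 136.1 MPa
Soderberg: 1/n_f = τ_a/S_se + τ_m/S_sy = 52.438/339 + 136.1/661 = 0.15468 + 0.20590 = 0.36058
n_f = 1/0.36058 = 2.773

2.77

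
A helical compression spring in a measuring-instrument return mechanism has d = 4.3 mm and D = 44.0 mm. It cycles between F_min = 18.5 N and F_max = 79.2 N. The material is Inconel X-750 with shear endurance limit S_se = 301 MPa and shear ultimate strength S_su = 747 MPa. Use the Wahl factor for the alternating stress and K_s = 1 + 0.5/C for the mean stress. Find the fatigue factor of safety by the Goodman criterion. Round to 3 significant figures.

C = D/d = 44.0/4.3 = 10.2326; K_W = (4C−1)/(4C−4)+0.615/C = 1.1413; K_s = 1+0.5/C = 1.0489
F_a = (F_max−F_min)/2 = 30.35 N; F_m = (F_max+F_min)/2 = 48.85 N
τ_a = K_W·8F_aD/(πd³) = 1.1413 × 42.771 = 48.816 MPa
τ_m = K_s·8F_mD/(πd³) = 1.0489 × 68.842 = 72.206 MPa
Goodman: 1/n_f = τ_a/S_se + τ_m/S_su = 48.816/301 + 72.206/747 = 0.16218 + 0.09666 = 0.25884
n_f = 1/0.25884 = 3.863

3.86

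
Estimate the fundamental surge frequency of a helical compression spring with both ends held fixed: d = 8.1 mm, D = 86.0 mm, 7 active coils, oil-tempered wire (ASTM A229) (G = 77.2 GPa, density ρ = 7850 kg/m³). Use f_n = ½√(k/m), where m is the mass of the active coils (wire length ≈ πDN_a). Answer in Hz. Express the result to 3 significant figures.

k = Gd⁴/(8D³N_a) = (77.2×10³)(8.1⁴)/(8·86.0³·7) = 9.3298 N/mm = 9329.8 N/m
Wire length L = πDN_a = π·86.0·7 = 1891.2 mm
m = ρ·(πd²/4)·L = 7850 × 51.53×10⁻⁶ m² × 1.8912 m = 0.76503 kg
f_n = ½√(k/m) = 0.5·√(9329.8/0.76503) = 0.5·√(12195) = 55.217 Hz

55.2 Hz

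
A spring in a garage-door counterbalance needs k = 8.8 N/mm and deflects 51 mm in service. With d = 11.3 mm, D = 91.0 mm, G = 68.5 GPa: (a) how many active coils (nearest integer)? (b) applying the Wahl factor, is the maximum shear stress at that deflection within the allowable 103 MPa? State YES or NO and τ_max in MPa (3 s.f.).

(a) 21 coils; (b) YES, τ_max = 85.5 MPa

N_a = Gd⁴/(8D³k) = (68.5×10³)(11.3⁴)/(8·91.0³·8.8) = 21.05 → N_a = 21
Actual rate k = Gd⁴/(8D³·21) = 8.8221 N/mm
Working load F = kδ = 8.8221·51 = 449.93 N
C = 91.0/11.3 = 8.0531; K_W = (4C−1)/(4C−4)+0.615/C = 1.1827
τ_max = K_W·8FD/(πd³) = 1.1827·72.258 = 85.46 MPa
τ_max ≤ 103 MPa → acceptable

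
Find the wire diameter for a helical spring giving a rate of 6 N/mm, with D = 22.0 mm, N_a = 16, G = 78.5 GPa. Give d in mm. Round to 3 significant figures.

d = (8D³N_a·k / G)^(1/4) = (8·22.0³·16·6 / (78.5×10³))^0.25
  = (104.17)^0.25 = 3.1948 mm

3.19 mm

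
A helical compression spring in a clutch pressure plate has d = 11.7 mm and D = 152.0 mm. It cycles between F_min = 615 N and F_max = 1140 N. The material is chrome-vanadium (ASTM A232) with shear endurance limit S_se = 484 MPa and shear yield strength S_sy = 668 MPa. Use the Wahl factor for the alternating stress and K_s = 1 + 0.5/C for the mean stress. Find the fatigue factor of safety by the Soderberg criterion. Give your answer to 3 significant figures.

2.10

C = D/d = 152.0/11.7 = 12.9915; K_W = (4C−1)/(4C−4)+0.615/C = 1.1099; K_s = 1+0.5/C = 1.0385
F_a = (F_max−F_min)/2 = 262.5 N; F_m = (F_max+F_min)/2 = 877.5 N
τ_a = K_W·8F_aD/(πd³) = 1.1099 × 63.439 = 70.41 MPa
τ_m = K_s·8F_mD/(πd³) = 1.0385 × 212.07 = 220.23 MPa
Soderberg: 1/n_f = τ_a/S_se + τ_m/S_sy = 70.41/484 + 220.23/668 = 0.14547 + 0.32968 = 0.47516
n_f = 1/0.47516 = 2.105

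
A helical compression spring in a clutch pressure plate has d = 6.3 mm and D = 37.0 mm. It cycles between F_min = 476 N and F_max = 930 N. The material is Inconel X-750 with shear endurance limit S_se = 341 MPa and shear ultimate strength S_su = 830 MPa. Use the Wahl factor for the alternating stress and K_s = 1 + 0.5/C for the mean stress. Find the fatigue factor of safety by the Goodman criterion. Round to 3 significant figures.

1.51

C = D/d = 37.0/6.3 = 5.8730; K_W = (4C−1)/(4C−4)+0.615/C = 1.2586; K_s = 1+0.5/C = 1.0851
F_a = (F_max−F_min)/2 = 227 N; F_m = (F_max+F_min)/2 = 703 N
τ_a = K_W·8F_aD/(πd³) = 1.2586 × 85.535 = 107.66 MPa
τ_m = K_s·8F_mD/(πd³) = 1.0851 × 264.9 = 287.45 MPa
Goodman: 1/n_f = τ_a/S_se + τ_m/S_su = 107.66/341 + 287.45/830 = 0.31571 + 0.34632 = 0.66203
n_f = 1/0.66203 = 1.51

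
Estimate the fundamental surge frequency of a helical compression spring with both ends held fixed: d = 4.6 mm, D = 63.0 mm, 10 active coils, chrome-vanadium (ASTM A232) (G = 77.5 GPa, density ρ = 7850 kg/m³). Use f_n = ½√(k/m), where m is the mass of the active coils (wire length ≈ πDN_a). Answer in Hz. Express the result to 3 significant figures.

41.0 Hz

k = Gd⁴/(8D³N_a) = (77.5×10³)(4.6⁴)/(8·63.0³·10) = 1.7347 N/mm = 1734.7 N/m
Wire length L = πDN_a = π·63.0·10 = 1979.2 mm
m = ρ·(πd²/4)·L = 7850 × 16.619×10⁻⁶ m² × 1.9792 m = 0.25821 kg
f_n = ½√(k/m) = 0.5·√(1734.7/0.25821) = 0.5·√(6718.2) = 40.982 Hz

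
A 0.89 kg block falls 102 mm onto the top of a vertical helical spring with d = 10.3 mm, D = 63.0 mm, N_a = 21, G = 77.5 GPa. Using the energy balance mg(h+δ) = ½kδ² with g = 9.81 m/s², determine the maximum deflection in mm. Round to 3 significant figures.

9.69 mm

k = Gd⁴/(8D³N_a) = (77.5×10³)(10.3⁴)/(8·63.0³·21) = 20.764 N/mm
W = mg = 0.89 × 9.81 = 8.7309 N
½kδ² − Wδ − Wh = 0 → δ = (W + √(W² + 2kWh))/k
δ = (8.7309 + √(76.229 + 36983.6))/20.764 = (8.7309 + 192.51)/20.764 = 9.6916 mm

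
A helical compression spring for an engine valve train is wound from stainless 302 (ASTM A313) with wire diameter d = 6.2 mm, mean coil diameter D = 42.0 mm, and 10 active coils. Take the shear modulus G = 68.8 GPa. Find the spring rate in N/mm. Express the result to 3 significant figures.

17.2 N/mm

k = Gd⁴/(8D³N_a) = (68.8×10³ × 6.2⁴) / (8 × 42.0³ × 10)
  = 1.01661e+08 / 5.92704e+06 = 17.152 N/mm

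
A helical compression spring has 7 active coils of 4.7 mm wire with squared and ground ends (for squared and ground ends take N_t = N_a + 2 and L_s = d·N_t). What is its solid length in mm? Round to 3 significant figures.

42.3 mm

squared and ground ends: N_t = N_a + 2 = 7 + 2 = 9
L_s = d·N_t = 4.7 × 9 = 42.3 mm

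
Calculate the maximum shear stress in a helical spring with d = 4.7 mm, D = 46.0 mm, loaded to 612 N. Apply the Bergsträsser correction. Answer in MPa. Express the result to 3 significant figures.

786 MPa

Spring index C = D/d = 46.0/4.7 = 9.7872
K_B = (4C+2)/(4C−3) = 41.149/36.149 = 1.1383
τ₀ = 8FD/(πd³) = 8·612·46.0/(π·4.7³) = 225216/326.17 = 690.49 MPa
τ_max = K·τ₀ = 1.1383 × 690.49 = 785.99 MPa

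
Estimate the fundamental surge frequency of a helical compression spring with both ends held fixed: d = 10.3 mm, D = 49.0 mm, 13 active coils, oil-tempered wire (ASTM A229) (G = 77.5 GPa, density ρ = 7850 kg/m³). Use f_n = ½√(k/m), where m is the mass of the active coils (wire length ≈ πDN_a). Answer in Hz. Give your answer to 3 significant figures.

k = Gd⁴/(8D³N_a) = (77.5×10³)(10.3⁴)/(8·49.0³·13) = 71.29 N/mm = 71290 N/m
Wire length L = πDN_a = π·49.0·13 = 2001.2 mm
m = ρ·(πd²/4)·L = 7850 × 83.323×10⁻⁶ m² × 2.0012 m = 1.309 kg
f_n = ½√(k/m) = 0.5·√(71290/1.309) = 0.5·√(54464) = 116.69 Hz

117 Hz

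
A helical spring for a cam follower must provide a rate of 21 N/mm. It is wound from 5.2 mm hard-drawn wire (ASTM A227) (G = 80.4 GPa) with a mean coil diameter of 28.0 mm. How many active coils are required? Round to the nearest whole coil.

16

N_a = Gd⁴/(8D³k) = (80.4×10³ × 5.2⁴)/(8 × 28.0³ × 21)
    = 5.87854e+07 / 3.68794e+06 = 15.94 → 16 coils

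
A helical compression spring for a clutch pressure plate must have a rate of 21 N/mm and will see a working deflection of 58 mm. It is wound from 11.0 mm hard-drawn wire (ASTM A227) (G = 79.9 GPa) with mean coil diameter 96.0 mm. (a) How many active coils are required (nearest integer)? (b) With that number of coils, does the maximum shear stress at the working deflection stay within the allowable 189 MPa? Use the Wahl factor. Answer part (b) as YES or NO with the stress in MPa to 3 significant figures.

(a) 8 coils; (b) NO, τ_max = 257 MPa

N_a = Gd⁴/(8D³k) = (79.9×10³)(11.0⁴)/(8·96.0³·21) = 7.87 → N_a = 8
Actual rate k = Gd⁴/(8D³·8) = 20.66 N/mm
Working load F = kδ = 20.66·58 = 1198.3 N
C = 96.0/11.0 = 8.7273; K_W = (4C−1)/(4C−4)+0.615/C = 1.1675
τ_max = K_W·8FD/(πd³) = 1.1675·220.08 = 256.95 MPa
τ_max > 189 MPa → exceeds allowable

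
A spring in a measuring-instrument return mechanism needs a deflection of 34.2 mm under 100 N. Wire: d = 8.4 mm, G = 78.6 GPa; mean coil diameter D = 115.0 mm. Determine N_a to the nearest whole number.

11

Required rate k = F/δ = 100/34.2 = 2.924 N/mm
N_a = Gd⁴/(8D³k) = (78.6×10³ × 8.4⁴)/(8 × 115.0³ × 2.924)
    = 3.91327e+08 / 3.5576e+07 = 11 → 11 coils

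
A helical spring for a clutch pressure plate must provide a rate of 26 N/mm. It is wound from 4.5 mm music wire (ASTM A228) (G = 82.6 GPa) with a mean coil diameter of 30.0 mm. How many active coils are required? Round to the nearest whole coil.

N_a = Gd⁴/(8D³k) = (82.6×10³ × 4.5⁴)/(8 × 30.0³ × 26)
    = 3.38712e+07 / 5.616e+06 = 6.031 → 6 coils

6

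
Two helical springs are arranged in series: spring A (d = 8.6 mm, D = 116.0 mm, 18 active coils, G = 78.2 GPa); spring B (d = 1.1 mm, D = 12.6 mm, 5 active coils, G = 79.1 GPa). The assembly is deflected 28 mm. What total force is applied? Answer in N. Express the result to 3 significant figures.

k_A = Gd⁴/(8D³N_a) = (78.2×10³)(8.6⁴)/(8·116.0³·18) = 1.9031 N/mm
k_B = Gd⁴/(8D³N_a) = (79.1×10³)(1.1⁴)/(8·12.6³·5) = 1.4474 N/mm
Series: 1/k_eq = 1/1.9031 + 1/1.4474 = 1.2164; k_eq = 0.82212 N/mm
F = k_eq·δ = 0.82212·28 = 23.019 N

23.0 N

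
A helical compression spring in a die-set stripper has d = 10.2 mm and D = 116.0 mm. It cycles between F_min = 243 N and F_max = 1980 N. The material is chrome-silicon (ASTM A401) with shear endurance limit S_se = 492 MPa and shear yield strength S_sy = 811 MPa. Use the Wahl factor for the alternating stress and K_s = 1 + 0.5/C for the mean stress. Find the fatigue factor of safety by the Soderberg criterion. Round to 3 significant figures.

1.05

C = D/d = 116.0/10.2 = 11.3725; K_W = (4C−1)/(4C−4)+0.615/C = 1.1264; K_s = 1+0.5/C = 1.0440
F_a = (F_max−F_min)/2 = 868.5 N; F_m = (F_max+F_min)/2 = 1111.5 N
τ_a = K_W·8F_aD/(πd³) = 1.1264 × 241.75 = 272.3 MPa
τ_m = K_s·8F_mD/(πd³) = 1.0440 × 309.39 = 322.99 MPa
Soderberg: 1/n_f = τ_a/S_se + τ_m/S_sy = 272.3/492 + 322.99/811 = 0.55346 + 0.39827 = 0.95173
n_f = 1/0.95173 = 1.051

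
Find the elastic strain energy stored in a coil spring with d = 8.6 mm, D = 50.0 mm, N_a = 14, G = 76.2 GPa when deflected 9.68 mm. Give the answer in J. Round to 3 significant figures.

1.39 J

k = Gd⁴/(8D³N_a) = (76.2×10³)(8.6⁴)/(8·50.0³·14) = 29.773 N/mm
U = ½kδ² = 0.5 × 29.773 × 9.68² = 1394.9 N·mm = 1.3949 J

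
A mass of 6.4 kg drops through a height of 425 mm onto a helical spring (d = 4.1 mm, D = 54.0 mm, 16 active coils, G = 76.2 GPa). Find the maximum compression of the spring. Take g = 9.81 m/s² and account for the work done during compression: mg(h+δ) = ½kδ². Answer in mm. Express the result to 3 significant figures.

290 mm

k = Gd⁴/(8D³N_a) = (76.2×10³)(4.1⁴)/(8·54.0³·16) = 1.0683 N/mm
W = mg = 6.4 × 9.81 = 62.784 N
½kδ² − Wδ − Wh = 0 → δ = (W + √(W² + 2kWh))/k
δ = (62.784 + √(3941.8 + 57012.1))/1.0683 = (62.784 + 246.89)/1.0683 = 289.87 mm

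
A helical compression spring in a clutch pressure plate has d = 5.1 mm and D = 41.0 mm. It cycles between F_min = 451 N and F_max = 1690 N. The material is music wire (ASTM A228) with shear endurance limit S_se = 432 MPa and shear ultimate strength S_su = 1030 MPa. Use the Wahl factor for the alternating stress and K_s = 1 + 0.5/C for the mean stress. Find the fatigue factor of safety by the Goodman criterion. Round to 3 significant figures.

0.454

C = D/d = 41.0/5.1 = 8.0392; K_W = (4C−1)/(4C−4)+0.615/C = 1.1830; K_s = 1+0.5/C = 1.0622
F_a = (F_max−F_min)/2 = 619.5 N; F_m = (F_max+F_min)/2 = 1070.5 N
τ_a = K_W·8F_aD/(πd³) = 1.1830 × 487.59 = 576.84 MPa
τ_m = K_s·8F_mD/(πd³) = 1.0622 × 842.56 = 894.96 MPa
Goodman: 1/n_f = τ_a/S_se + τ_m/S_su = 576.84/432 + 894.96/1030 = 1.33528 + 0.86889 = 2.2042
n_f = 1/2.2042 = 0.4537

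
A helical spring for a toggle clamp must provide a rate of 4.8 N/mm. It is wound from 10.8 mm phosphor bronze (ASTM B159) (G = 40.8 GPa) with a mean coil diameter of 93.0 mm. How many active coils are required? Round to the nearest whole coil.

18

N_a = Gd⁴/(8D³k) = (40.8×10³ × 10.8⁴)/(8 × 93.0³ × 4.8)
    = 5.55079e+08 / 3.08873e+07 = 17.97 → 18 coils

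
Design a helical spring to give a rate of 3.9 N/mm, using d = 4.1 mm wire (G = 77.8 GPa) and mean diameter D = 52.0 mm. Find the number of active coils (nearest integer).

5

N_a = Gd⁴/(8D³k) = (77.8×10³ × 4.1⁴)/(8 × 52.0³ × 3.9)
    = 2.19844e+07 / 4.38697e+06 = 5.011 → 5 coils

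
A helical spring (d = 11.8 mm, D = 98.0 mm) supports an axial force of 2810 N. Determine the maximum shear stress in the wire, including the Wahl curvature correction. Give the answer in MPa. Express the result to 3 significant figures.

Spring index C = D/d = 98.0/11.8 = 8.3051
K_W = (4C−1)/(4C−4) + 0.615/C = 32.220/29.220 + 0.0741 = 1.1767
τ₀ = 8FD/(πd³) = 8·2810·98.0/(π·11.8³) = 2.20304e+06/5161.7 = 426.8 MPa
τ_max = K·τ₀ = 1.1767 × 426.8 = 502.23 MPa

502 MPa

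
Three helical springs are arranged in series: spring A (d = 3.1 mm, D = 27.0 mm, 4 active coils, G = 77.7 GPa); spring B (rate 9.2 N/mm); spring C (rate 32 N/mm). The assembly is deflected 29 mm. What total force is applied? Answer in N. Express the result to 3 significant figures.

127 N

k_A = Gd⁴/(8D³N_a) = (77.7×10³)(3.1⁴)/(8·27.0³·4) = 11.393 N/mm
Series: 1/k_eq = 1/11.393 + 1/9.2 + 1/32 = 0.22772; k_eq = 4.3913 N/mm
F = k_eq·δ = 4.3913·29 = 127.35 N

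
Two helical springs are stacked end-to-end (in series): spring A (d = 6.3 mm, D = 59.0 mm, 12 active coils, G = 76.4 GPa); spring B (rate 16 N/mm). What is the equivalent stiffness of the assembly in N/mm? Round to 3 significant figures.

k_A = Gd⁴/(8D³N_a) = (76.4×10³)(6.3⁴)/(8·59.0³·12) = 6.1042 N/mm
Series: 1/k_eq = 1/6.1042 + 1/16 = 0.22632; k_eq = 4.4185 N/mm

4.42 N/mm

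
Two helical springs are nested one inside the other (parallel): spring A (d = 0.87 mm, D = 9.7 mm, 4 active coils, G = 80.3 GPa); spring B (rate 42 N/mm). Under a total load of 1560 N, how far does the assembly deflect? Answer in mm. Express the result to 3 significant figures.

k_A = Gd⁴/(8D³N_a) = (80.3×10³)(0.87⁴)/(8·9.7³·4) = 1.5752 N/mm
Parallel: k_eq = 1.5752 + 42 = 43.575 N/mm
δ = F/k_eq = 1560/43.575 = 35.8 mm

35.8 mm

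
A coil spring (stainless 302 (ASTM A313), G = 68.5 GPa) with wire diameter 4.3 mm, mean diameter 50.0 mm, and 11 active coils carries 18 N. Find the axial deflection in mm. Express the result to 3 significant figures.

k = Gd⁴/(8D³N_a) = (68.5×10³)(4.3⁴)/(8·50.0³·11) = 2.129 N/mm
δ = F/k = 18 / 2.129 = 8.4548 mm

8.45 mm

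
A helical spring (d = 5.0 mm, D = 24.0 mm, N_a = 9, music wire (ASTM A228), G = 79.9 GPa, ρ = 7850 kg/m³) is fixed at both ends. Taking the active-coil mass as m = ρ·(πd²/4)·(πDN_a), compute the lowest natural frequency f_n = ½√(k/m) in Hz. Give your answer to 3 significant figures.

346 Hz

k = Gd⁴/(8D³N_a) = (79.9×10³)(5.0⁴)/(8·24.0³·9) = 50.172 N/mm = 50172 N/m
Wire length L = πDN_a = π·24.0·9 = 678.58 mm
m = ρ·(πd²/4)·L = 7850 × 19.635×10⁻⁶ m² × 0.67858 m = 0.10459 kg
f_n = ½√(k/m) = 0.5·√(50172/0.10459) = 0.5·√(4.7969e+05) = 346.3 Hz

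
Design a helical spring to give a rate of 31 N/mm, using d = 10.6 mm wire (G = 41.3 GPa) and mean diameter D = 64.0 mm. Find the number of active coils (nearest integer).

N_a = Gd⁴/(8D³k) = (41.3×10³ × 10.6⁴)/(8 × 64.0³ × 31)
    = 5.21403e+08 / 6.50117e+07 = 8.02 → 8 coils

8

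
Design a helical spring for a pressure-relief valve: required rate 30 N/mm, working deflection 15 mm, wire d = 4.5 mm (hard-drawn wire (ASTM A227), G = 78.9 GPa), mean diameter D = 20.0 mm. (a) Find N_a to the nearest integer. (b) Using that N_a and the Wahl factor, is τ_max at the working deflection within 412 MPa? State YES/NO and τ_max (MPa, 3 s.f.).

N_a = Gd⁴/(8D³k) = (78.9×10³)(4.5⁴)/(8·20.0³·30) = 16.85 → N_a = 17
Actual rate k = Gd⁴/(8D³·17) = 29.737 N/mm
Working load F = kδ = 29.737·15 = 446.06 N
C = 20.0/4.5 = 4.4444; K_W = (4C−1)/(4C−4)+0.615/C = 1.3561
τ_max = K_W·8FD/(πd³) = 1.3561·249.3 = 338.08 MPa
τ_max ≤ 412 MPa → acceptable

(a) 17 coils; (b) YES, τ_max = 338 MPa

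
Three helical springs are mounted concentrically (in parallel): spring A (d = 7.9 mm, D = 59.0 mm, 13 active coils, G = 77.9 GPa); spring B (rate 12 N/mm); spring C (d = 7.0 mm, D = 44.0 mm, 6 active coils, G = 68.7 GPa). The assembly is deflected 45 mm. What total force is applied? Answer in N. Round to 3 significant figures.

2990 N

k_A = Gd⁴/(8D³N_a) = (77.9×10³)(7.9⁴)/(8·59.0³·13) = 14.205 N/mm
k_C = Gd⁴/(8D³N_a) = (68.7×10³)(7.0⁴)/(8·44.0³·6) = 40.341 N/mm
Parallel: k_eq = 14.205 + 12 + 40.341 = 66.547 N/mm
F = k_eq·δ = 66.547·45 = 2994.6 N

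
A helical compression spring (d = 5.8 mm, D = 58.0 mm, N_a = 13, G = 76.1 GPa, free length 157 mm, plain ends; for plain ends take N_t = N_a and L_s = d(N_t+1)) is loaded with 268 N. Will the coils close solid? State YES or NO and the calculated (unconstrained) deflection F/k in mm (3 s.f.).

k = Gd⁴/(8D³N_a) = (76.1×10³)(5.8⁴)/(8·58.0³·13) = 4.244 N/mm
N_t = 13; L_s = 5.8·14 = 81.2 mm; δ_solid = L₀ − L_s = 157 − 81.2 = 75.8 mm
δ = F/k = 268/4.244 = 63.147 mm
δ < δ_solid → spring does not go solid

NO, δ = 63.1 mm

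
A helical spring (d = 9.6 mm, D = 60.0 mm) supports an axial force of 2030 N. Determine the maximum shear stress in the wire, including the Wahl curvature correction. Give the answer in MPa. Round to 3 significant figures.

Spring index C = D/d = 60.0/9.6 = 6.2500
K_W = (4C−1)/(4C−4) + 0.615/C = 24.000/21.000 + 0.0984 = 1.2413
τ₀ = 8FD/(πd³) = 8·2030·60.0/(π·9.6³) = 974400/2779.5 = 350.57 MPa
τ_max = K·τ₀ = 1.2413 × 350.57 = 435.15 MPa

435 MPa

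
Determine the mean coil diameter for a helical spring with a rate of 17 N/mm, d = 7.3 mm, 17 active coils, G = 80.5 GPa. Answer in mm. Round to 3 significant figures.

46.2 mm

D = (Gd⁴/(8N_a·k))^(1/3) = (80.5×10³·7.3⁴/(8·17·17))^(1/3)
  = (98878)^(1/3) = 46.2416 mm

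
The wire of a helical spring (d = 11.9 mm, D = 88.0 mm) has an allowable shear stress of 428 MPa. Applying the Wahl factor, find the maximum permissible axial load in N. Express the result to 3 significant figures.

C = D/d = 88.0/11.9 = 7.3950
K_W = (4C−1)/(4C−4) + 0.615/C = 28.580/25.580 + 0.0832 = 1.2004
τ_max = K·8FD/(πd³) → F_max = τ_allow·πd³/(8DK)
F_max = 428·π·11.9³/(8·88.0·1.2004) = 2.2659e+06/845.11 = 2681.1 N

2680 N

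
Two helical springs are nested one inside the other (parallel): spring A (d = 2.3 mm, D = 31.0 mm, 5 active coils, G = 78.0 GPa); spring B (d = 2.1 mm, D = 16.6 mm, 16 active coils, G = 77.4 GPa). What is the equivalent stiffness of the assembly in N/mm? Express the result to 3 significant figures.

4.40 N/mm

k_A = Gd⁴/(8D³N_a) = (78.0×10³)(2.3⁴)/(8·31.0³·5) = 1.8317 N/mm
k_B = Gd⁴/(8D³N_a) = (77.4×10³)(2.1⁴)/(8·16.6³·16) = 2.5709 N/mm
Parallel: k_eq = 1.8317 + 2.5709 = 4.4026 N/mm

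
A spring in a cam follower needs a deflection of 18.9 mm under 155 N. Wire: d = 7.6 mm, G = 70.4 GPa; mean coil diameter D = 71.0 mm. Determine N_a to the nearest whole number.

Required rate k = F/δ = 155/18.9 = 8.2011 N/mm
N_a = Gd⁴/(8D³k) = (70.4×10³ × 7.6⁴)/(8 × 71.0³ × 8.2011)
    = 2.3487e+08 / 2.3482e+07 = 10 → 10 coils

10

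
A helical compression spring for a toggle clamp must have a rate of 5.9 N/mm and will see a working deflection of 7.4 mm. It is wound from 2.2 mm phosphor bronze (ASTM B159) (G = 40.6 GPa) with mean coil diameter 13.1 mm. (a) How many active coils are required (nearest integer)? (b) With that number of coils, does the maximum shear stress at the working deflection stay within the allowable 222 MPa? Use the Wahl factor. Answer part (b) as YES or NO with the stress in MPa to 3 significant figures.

N_a = Gd⁴/(8D³k) = (40.6×10³)(2.2⁴)/(8·13.1³·5.9) = 8.963 → N_a = 9
Actual rate k = Gd⁴/(8D³·9) = 5.8758 N/mm
Working load F = kδ = 5.8758·7.4 = 43.481 N
C = 13.1/2.2 = 5.9545; K_W = (4C−1)/(4C−4)+0.615/C = 1.2547
τ_max = K_W·8FD/(πd³) = 1.2547·136.22 = 170.91 MPa
τ_max ≤ 222 MPa → acceptable

(a) 9 coils; (b) YES, τ_max = 171 MPa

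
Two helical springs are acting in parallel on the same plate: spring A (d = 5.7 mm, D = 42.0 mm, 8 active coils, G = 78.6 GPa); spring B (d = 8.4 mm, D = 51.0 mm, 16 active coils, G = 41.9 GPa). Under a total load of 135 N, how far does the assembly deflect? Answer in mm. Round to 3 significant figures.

k_A = Gd⁴/(8D³N_a) = (78.6×10³)(5.7⁴)/(8·42.0³·8) = 17.498 N/mm
k_B = Gd⁴/(8D³N_a) = (41.9×10³)(8.4⁴)/(8·51.0³·16) = 12.286 N/mm
Parallel: k_eq = 17.498 + 12.286 = 29.784 N/mm
δ = F/k_eq = 135/29.784 = 4.5326 mm

4.53 mm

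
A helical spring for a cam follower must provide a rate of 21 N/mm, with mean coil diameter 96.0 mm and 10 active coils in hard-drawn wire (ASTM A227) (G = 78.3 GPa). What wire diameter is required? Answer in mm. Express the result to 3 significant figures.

d = (8D³N_a·k / G)^(1/4) = (8·96.0³·10·21 / (78.3×10³))^0.25
  = (18983)^0.25 = 11.7379 mm

11.7 mm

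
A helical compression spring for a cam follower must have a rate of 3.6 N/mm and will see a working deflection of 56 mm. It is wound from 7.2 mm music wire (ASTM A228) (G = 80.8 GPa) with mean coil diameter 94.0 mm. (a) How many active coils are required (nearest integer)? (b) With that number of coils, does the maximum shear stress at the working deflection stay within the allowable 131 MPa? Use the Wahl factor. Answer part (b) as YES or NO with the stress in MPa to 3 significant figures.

N_a = Gd⁴/(8D³k) = (80.8×10³)(7.2⁴)/(8·94.0³·3.6) = 9.077 → N_a = 9
Actual rate k = Gd⁴/(8D³·9) = 3.631 N/mm
Working load F = kδ = 3.631·56 = 203.34 N
C = 94.0/7.2 = 13.0556; K_W = (4C−1)/(4C−4)+0.615/C = 1.1093
τ_max = K_W·8FD/(πd³) = 1.1093·130.4 = 144.66 MPa
τ_max > 131 MPa → exceeds allowable

(a) 9 coils; (b) NO, τ_max = 145 MPa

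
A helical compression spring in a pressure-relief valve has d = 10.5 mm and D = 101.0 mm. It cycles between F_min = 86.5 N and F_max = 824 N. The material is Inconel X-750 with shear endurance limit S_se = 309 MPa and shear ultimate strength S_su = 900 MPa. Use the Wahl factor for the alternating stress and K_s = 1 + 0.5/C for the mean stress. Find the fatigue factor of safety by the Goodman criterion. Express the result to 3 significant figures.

2.36

C = D/d = 101.0/10.5 = 9.6190; K_W = (4C−1)/(4C−4)+0.615/C = 1.1510; K_s = 1+0.5/C = 1.0520
F_a = (F_max−F_min)/2 = 368.75 N; F_m = (F_max+F_min)/2 = 455.25 N
τ_a = K_W·8F_aD/(πd³) = 1.1510 × 81.927 = 94.294 MPa
τ_m = K_s·8F_mD/(πd³) = 1.0520 × 101.14 = 106.4 MPa
Goodman: 1/n_f = τ_a/S_se + τ_m/S_su = 94.294/309 + 106.4/900 = 0.30516 + 0.11822 = 0.42338
n_f = 1/0.42338 = 2.362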